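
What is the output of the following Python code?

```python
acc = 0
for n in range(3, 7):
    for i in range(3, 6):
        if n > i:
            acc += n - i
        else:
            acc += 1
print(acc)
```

n=3,i=3: not 3>3, acc = 0+1 = 1
n=3,i=4: not 3>4, acc = 1+1 = 2
n=3,i=5: not 3>5, acc = 2+1 = 3
n=4,i=3: 4>3, acc = 3+1 = 4
n=4,i=4: not 4>4, acc = 4+1 = 5
n=4,i=5: not 4>5, acc = 5+1 = 6
n=5,i=3: 5>3, acc = 6+2 = 8
n=5,i=4: 5>4, acc = 8+1 = 9
n=5,i=5: not 5>5, acc = 9+1 = 10
n=6,i=3: 6>3, acc = 10+3 = 13
n=6,i=4: 6>4, acc = 13+2 = 15
n=6,i=5: 6>5, acc = 15+1 = 16

16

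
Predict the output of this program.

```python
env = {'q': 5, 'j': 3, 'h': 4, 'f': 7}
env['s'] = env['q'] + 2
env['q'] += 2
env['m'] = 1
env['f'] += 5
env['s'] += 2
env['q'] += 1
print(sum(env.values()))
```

env['s'] = env['q']+2 = 7 → {'q': 5, 'j': 3, 'h': 4, 'f': 7, 's': 7}
env['q'] = 5+2 = 7 → {'q': 7, 'j': 3, 'h': 4, 'f': 7, 's': 7}
env['m'] = 1 → {'q': 7, 'j': 3, 'h': 4, 'f': 7, 's': 7, 'm': 1}
env['f'] = 7+5 = 12 → {'q': 7, 'j': 3, 'h': 4, 'f': 12, 's': 7, 'm': 1}
env['s'] = 7+2 = 9 → {'q': 7, 'j': 3, 'h': 4, 'f': 12, 's': 9, 'm': 1}
env['q'] = 7+1 = 8 → {'q': 8, 'j': 3, 'h': 4, 'f': 12, 's': 9, 'm': 1}
sum of values = 37

37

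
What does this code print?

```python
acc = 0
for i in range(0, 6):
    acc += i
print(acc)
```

i=0: acc = 0+0 = 0
i=1: acc = 0+1 = 1
i=2: acc = 1+2 = 3
i=3: acc = 3+3 = 6
i=4: acc = 6+4 = 10
i=5: acc = 10+5 = 15

15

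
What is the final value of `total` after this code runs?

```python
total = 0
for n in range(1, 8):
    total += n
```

28

n=1: total = 0+1 = 1
n=2: total = 1+2 = 3
n=3: total = 3+3 = 6
n=4: total = 6+4 = 10
n=5: total = 10+5 = 15
n=6: total = 15+6 = 21
n=7: total = 21+7 = 28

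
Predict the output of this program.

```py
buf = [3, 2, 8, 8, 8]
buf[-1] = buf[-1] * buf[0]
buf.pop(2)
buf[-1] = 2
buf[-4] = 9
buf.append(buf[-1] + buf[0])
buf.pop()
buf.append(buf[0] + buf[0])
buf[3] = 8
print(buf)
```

buf[-1] = buf[-1]*buf[0] = 8*3 = 24 → [3, 2, 8, 8, 24]
pop(2) removes 8 → [3, 2, 8, 24]
buf[-1] = 2 → [3, 2, 8, 2]
buf[-4] = 9 → [9, 2, 8, 2]
append buf[-1]+buf[0] = 2+9 = 11 → [9, 2, 8, 2, 11]
pop() removes 11 → [9, 2, 8, 2]
append buf[0]+buf[0] = 9+9 = 18 → [9, 2, 8, 2, 18]
buf[3] = 8 → [9, 2, 8, 8, 18]

[9, 2, 8, 8, 18]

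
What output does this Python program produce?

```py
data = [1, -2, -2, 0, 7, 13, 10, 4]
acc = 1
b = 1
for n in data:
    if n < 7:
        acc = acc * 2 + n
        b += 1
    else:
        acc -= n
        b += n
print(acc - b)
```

n=1: <7, acc = 1*2+1 = 3; b=2
n=-2: <7, acc = 3*2+(-2) = 4; b=3
n=-2: <7, acc = 4*2+(-2) = 6; b=4
n=0: <7, acc = 6*2+0 = 12; b=5
n=7: not <7, acc = 12-7 = 5; b=12
n=13: not <7, acc = 5-13 = -8; b=25
n=10: not <7, acc = (-8)-10 = -18; b=35
n=4: <7, acc = (-18)*2+4 = -32; b=36
acc-b = (-32)-36 = -68

-68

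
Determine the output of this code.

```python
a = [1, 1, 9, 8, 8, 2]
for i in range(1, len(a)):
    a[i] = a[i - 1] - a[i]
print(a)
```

i=1: a[1] = 1-1 = 0 → [1, 0, 9, 8, 8, 2]
i=2: a[2] = 0-9 = -9 → [1, 0, -9, 8, 8, 2]
i=3: a[3] = (-9)-8 = -17 → [1, 0, -9, -17, 8, 2]
i=4: a[4] = (-17)-8 = -25 → [1, 0, -9, -17, -25, 2]
i=5: a[5] = (-25)-2 = -27 → [1, 0, -9, -17, -25, -27]

[1, 0, -9, -17, -25, -27]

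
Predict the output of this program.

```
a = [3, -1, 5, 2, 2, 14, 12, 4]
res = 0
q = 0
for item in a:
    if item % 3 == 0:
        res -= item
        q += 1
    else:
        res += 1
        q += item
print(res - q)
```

-37

item=3: %3==0, res = 0-3 = -3; q=1
item=-1: not %3==0, res = (-3)+1 = -2; q=0
item=5: not %3==0, res = (-2)+1 = -1; q=5
item=2: not %3==0, res = (-1)+1 = 0; q=7
item=2: not %3==0, res = 0+1 = 1; q=9
item=14: not %3==0, res = 1+1 = 2; q=23
item=12: %3==0, res = 2-12 = -10; q=24
item=4: not %3==0, res = (-10)+1 = -9; q=28
res-q = (-9)-28 = -37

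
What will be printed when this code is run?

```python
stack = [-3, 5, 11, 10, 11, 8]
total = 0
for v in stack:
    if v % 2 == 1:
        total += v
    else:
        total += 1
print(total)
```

v=-3: odd, total = 0+(-3) = -3
v=5: odd, total = (-3)+5 = 2
v=11: odd, total = 2+11 = 13
v=10: not odd, total = 13+1 = 14
v=11: odd, total = 14+11 = 25
v=8: not odd, total = 25+1 = 26

26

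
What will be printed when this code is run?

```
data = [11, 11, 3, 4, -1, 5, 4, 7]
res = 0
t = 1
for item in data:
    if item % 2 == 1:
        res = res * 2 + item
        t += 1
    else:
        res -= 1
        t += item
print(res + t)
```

item=11: odd, res = 0*2+11 = 11; t=2
item=11: odd, res = 11*2+11 = 33; t=3
item=3: odd, res = 33*2+3 = 69; t=4
item=4: not odd, res = 69-1 = 68; t=8
item=-1: odd, res = 68*2+(-1) = 135; t=9
item=5: odd, res = 135*2+5 = 275; t=10
item=4: not odd, res = 275-1 = 274; t=14
item=7: odd, res = 274*2+7 = 555; t=15
res+t = 555+15 = 570

570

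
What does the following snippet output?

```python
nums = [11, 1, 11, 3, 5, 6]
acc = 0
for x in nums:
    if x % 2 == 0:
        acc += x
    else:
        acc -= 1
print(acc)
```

x=11: not even, acc = 0-1 = -1
x=1: not even, acc = (-1)-1 = -2
x=11: not even, acc = (-2)-1 = -3
x=3: not even, acc = (-3)-1 = -4
x=5: not even, acc = (-4)-1 = -5
x=6: even, acc = (-5)+6 = 1

1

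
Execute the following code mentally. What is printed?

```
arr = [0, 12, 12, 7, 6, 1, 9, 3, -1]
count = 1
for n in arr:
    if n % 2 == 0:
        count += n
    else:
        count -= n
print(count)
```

12

n=0: even, count = 1+0 = 1
n=12: even, count = 1+12 = 13
n=12: even, count = 13+12 = 25
n=7: not even, count = 25-7 = 18
n=6: even, count = 18+6 = 24
n=1: not even, count = 24-1 = 23
n=9: not even, count = 23-9 = 14
n=3: not even, count = 14-3 = 11
n=-1: not even, count = 11-(-1) = 12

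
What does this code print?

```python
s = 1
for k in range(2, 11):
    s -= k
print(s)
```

-53

k=2: s = 1-2 = -1
k=3: s = (-1)-3 = -4
k=4: s = (-4)-4 = -8
k=5: s = (-8)-5 = -13
k=6: s = (-13)-6 = -19
k=7: s = (-19)-7 = -26
k=8: s = (-26)-8 = -34
k=9: s = (-34)-9 = -43
k=10: s = (-43)-10 = -53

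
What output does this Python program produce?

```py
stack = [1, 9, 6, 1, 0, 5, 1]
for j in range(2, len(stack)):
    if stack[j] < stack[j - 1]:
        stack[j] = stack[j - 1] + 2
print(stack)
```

j=2: 6<9, stack[2] = 9+2 = 11 → [1, 9, 11, 1, 0, 5, 1]
j=3: 1<11, stack[3] = 11+2 = 13 → [1, 9, 11, 13, 0, 5, 1]
j=4: 0<13, stack[4] = 13+2 = 15 → [1, 9, 11, 13, 15, 5, 1]
j=5: 5<15, stack[5] = 15+2 = 17 → [1, 9, 11, 13, 15, 17, 1]
j=6: 1<17, stack[6] = 17+2 = 19 → [1, 9, 11, 13, 15, 17, 19]

[1, 9, 11, 13, 15, 17, 19]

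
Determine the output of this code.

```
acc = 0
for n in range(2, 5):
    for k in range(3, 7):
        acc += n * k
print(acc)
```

n=2,k=3: acc = 0+6 = 6
n=2,k=4: acc = 6+8 = 14
n=2,k=5: acc = 14+10 = 24
n=2,k=6: acc = 24+12 = 36
n=3,k=3: acc = 36+9 = 45
n=3,k=4: acc = 45+12 = 57
n=3,k=5: acc = 57+15 = 72
n=3,k=6: acc = 72+18 = 90
n=4,k=3: acc = 90+12 = 102
n=4,k=4: acc = 102+16 = 118
n=4,k=5: acc = 118+20 = 138
n=4,k=6: acc = 138+24 = 162

162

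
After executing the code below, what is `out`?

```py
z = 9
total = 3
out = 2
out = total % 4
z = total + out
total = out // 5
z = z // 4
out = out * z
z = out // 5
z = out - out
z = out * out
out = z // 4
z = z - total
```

2

out = 3%4 = 3
z = 3+3 = 6
total = 3//5 = 0
z = 6//4 = 1
out = 3*1 = 3
z = 3//5 = 0
z = 3-3 = 0
z = 3*3 = 9
out = 9//4 = 2
z = 9-0 = 9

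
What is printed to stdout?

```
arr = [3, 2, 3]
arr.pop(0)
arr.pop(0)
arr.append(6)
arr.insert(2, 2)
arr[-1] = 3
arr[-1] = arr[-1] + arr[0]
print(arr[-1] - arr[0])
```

3

pop(0) removes 3 → [2, 3]
pop(0) removes 2 → [3]
append 6 → [3, 6]
insert 2 at 2 → [3, 6, 2]
arr[-1] = 3 → [3, 6, 3]
arr[-1] = arr[-1]+arr[0] = 3+3 = 6 → [3, 6, 6]
arr[-1]-arr[0] = 6-3 = 3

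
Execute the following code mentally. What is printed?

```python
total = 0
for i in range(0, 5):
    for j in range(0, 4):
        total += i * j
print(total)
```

i=0,j=0: total = 0+0 = 0
i=0,j=1: total = 0+0 = 0
i=0,j=2: total = 0+0 = 0
i=0,j=3: total = 0+0 = 0
i=1,j=0: total = 0+0 = 0
i=1,j=1: total = 0+1 = 1
i=1,j=2: total = 1+2 = 3
i=1,j=3: total = 3+3 = 6
i=2,j=0: total = 6+0 = 6
i=2,j=1: total = 6+2 = 8
i=2,j=2: total = 8+4 = 12
i=2,j=3: total = 12+6 = 18
i=3,j=0: total = 18+0 = 18
i=3,j=1: total = 18+3 = 21
i=3,j=2: total = 21+6 = 27
i=3,j=3: total = 27+9 = 36
i=4,j=0: total = 36+0 = 36
i=4,j=1: total = 36+4 = 40
i=4,j=2: total = 40+8 = 48
i=4,j=3: total = 48+12 = 60

60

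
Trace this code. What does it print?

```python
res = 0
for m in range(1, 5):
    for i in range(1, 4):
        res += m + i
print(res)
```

54

m=1,i=1: res = 0+2 = 2
m=1,i=2: res = 2+3 = 5
m=1,i=3: res = 5+4 = 9
m=2,i=1: res = 9+3 = 12
m=2,i=2: res = 12+4 = 16
m=2,i=3: res = 16+5 = 21
m=3,i=1: res = 21+4 = 25
m=3,i=2: res = 25+5 = 30
m=3,i=3: res = 30+6 = 36
m=4,i=1: res = 36+5 = 41
m=4,i=2: res = 41+6 = 47
m=4,i=3: res = 47+7 = 54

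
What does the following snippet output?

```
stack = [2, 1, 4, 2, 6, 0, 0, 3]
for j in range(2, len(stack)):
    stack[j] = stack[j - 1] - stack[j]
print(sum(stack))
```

-52

j=2: stack[2] = 1-4 = -3 → [2, 1, -3, 2, 6, 0, 0, 3]
j=3: stack[3] = (-3)-2 = -5 → [2, 1, -3, -5, 6, 0, 0, 3]
j=4: stack[4] = (-5)-6 = -11 → [2, 1, -3, -5, -11, 0, 0, 3]
j=5: stack[5] = (-11)-0 = -11 → [2, 1, -3, -5, -11, -11, 0, 3]
j=6: stack[6] = (-11)-0 = -11 → [2, 1, -3, -5, -11, -11, -11, 3]
j=7: stack[7] = (-11)-3 = -14 → [2, 1, -3, -5, -11, -11, -11, -14]
sum = -52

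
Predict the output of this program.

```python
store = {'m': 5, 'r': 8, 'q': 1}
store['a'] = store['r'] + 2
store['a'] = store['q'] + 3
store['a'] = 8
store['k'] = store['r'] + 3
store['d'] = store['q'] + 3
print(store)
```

{'m': 5, 'r': 8, 'q': 1, 'a': 8, 'k': 11, 'd': 4}

store['a'] = store['r']+2 = 10 → {'m': 5, 'r': 8, 'q': 1, 'a': 10}
store['a'] = store['q']+3 = 4 → {'m': 5, 'r': 8, 'q': 1, 'a': 4}
store['a'] = 8 → {'m': 5, 'r': 8, 'q': 1, 'a': 8}
store['k'] = store['r']+3 = 11 → {'m': 5, 'r': 8, 'q': 1, 'a': 8, 'k': 11}
store['d'] = store['q']+3 = 4 → {'m': 5, 'r': 8, 'q': 1, 'a': 8, 'k': 11, 'd': 4}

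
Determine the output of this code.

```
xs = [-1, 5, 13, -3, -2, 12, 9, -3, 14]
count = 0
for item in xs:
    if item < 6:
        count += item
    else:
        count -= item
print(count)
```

-52

item=-1: <6, count = 0+(-1) = -1
item=5: <6, count = (-1)+5 = 4
item=13: not <6, count = 4-13 = -9
item=-3: <6, count = (-9)+(-3) = -12
item=-2: <6, count = (-12)+(-2) = -14
item=12: not <6, count = (-14)-12 = -26
item=9: not <6, count = (-26)-9 = -35
item=-3: <6, count = (-35)+(-3) = -38
item=14: not <6, count = (-38)-14 = -52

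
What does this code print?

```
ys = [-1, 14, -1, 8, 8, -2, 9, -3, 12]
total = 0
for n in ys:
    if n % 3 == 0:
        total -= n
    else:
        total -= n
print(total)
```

n=-1: not %3==0, total = 0-(-1) = 1
n=14: not %3==0, total = 1-14 = -13
n=-1: not %3==0, total = (-13)-(-1) = -12
n=8: not %3==0, total = (-12)-8 = -20
n=8: not %3==0, total = (-20)-8 = -28
n=-2: not %3==0, total = (-28)-(-2) = -26
n=9: %3==0, total = (-26)-9 = -35
n=-3: %3==0, total = (-35)-(-3) = -32
n=12: %3==0, total = (-32)-12 = -44

-44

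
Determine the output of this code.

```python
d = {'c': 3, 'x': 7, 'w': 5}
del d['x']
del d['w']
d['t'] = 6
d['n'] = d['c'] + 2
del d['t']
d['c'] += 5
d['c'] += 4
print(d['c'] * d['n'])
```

del 'x' → {'c': 3, 'w': 5}
del 'w' → {'c': 3}
d['t'] = 6 → {'c': 3, 't': 6}
d['n'] = d['c']+2 = 5 → {'c': 3, 't': 6, 'n': 5}
del 't' → {'c': 3, 'n': 5}
d['c'] = 3+5 = 8 → {'c': 8, 'n': 5}
d['c'] = 8+4 = 12 → {'c': 12, 'n': 5}
d['c']*d['n'] = 12*5 = 60

60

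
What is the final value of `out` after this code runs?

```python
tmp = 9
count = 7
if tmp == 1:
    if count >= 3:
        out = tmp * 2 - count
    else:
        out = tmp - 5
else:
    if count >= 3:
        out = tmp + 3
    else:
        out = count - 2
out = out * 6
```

tmp=9, count=7
tmp == 1 is False; count >= 3 is True
→ out = tmp + 3 = 12
out = 12*6 = 72

72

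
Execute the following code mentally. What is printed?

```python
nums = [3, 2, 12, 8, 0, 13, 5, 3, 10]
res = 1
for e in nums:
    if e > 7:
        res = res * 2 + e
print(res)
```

e=3: not >7
e=2: not >7
e=12: >7, res = 1*2+12 = 14
e=8: >7, res = 14*2+8 = 36
e=0: not >7
e=13: >7, res = 36*2+13 = 85
e=5: not >7
e=3: not >7
e=10: >7, res = 85*2+10 = 180

180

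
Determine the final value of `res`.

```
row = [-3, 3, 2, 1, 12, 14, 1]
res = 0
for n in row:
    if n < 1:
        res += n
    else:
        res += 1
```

3

n=-3: <1, res = 0+(-3) = -3
n=3: not <1, res = (-3)+1 = -2
n=2: not <1, res = (-2)+1 = -1
n=1: not <1, res = (-1)+1 = 0
n=12: not <1, res = 0+1 = 1
n=14: not <1, res = 1+1 = 2
n=1: not <1, res = 2+1 = 3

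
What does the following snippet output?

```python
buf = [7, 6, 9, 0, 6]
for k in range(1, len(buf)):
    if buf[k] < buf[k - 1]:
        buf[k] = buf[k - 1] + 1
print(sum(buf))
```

k=1: 6<7, buf[1] = 7+1 = 8 → [7, 8, 9, 0, 6]
k=2: 9>=8, unchanged → [7, 8, 9, 0, 6]
k=3: 0<9, buf[3] = 9+1 = 10 → [7, 8, 9, 10, 6]
k=4: 6<10, buf[4] = 10+1 = 11 → [7, 8, 9, 10, 11]
sum = 45

45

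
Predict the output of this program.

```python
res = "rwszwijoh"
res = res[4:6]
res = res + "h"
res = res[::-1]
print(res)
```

slice [4:6] → 'wi'
+ 'h' → 'wih'
reverse → 'hiw'

hiw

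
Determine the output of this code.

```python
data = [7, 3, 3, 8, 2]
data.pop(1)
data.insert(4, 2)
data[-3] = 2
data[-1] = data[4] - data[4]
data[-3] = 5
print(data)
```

[7, 3, 5, 2, 0]

pop(1) removes 3 → [7, 3, 8, 2]
insert 2 at 4 → [7, 3, 8, 2, 2]
data[-3] = 2 → [7, 3, 2, 2, 2]
data[-1] = data[4]-data[4] = 2-2 = 0 → [7, 3, 2, 2, 0]
data[-3] = 5 → [7, 3, 5, 2, 0]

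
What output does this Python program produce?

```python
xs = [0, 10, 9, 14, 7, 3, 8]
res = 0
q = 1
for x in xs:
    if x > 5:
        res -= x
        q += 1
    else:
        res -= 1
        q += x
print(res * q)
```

-450

x=0: not >5, res = 0-1 = -1; q=1
x=10: >5, res = (-1)-10 = -11; q=2
x=9: >5, res = (-11)-9 = -20; q=3
x=14: >5, res = (-20)-14 = -34; q=4
x=7: >5, res = (-34)-7 = -41; q=5
x=3: not >5, res = (-41)-1 = -42; q=8
x=8: >5, res = (-42)-8 = -50; q=9
res*q = (-50)*9 = -450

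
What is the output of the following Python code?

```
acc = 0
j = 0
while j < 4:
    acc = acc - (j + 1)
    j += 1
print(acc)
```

-10

j=0: acc = 0-1 = -1
j=1: acc = (-1)-2 = -3
j=2: acc = (-3)-3 = -6
j=3: acc = (-6)-4 = -10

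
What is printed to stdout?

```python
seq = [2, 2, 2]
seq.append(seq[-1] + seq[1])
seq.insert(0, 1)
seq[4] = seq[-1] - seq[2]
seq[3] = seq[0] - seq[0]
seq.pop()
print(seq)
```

[1, 2, 2, 0]

append seq[-1]+seq[1] = 2+2 = 4 → [2, 2, 2, 4]
insert 1 at 0 → [1, 2, 2, 2, 4]
seq[4] = seq[-1]-seq[2] = 4-2 = 2 → [1, 2, 2, 2, 2]
seq[3] = seq[0]-seq[0] = 1-1 = 0 → [1, 2, 2, 0, 2]
pop() removes 2 → [1, 2, 2, 0]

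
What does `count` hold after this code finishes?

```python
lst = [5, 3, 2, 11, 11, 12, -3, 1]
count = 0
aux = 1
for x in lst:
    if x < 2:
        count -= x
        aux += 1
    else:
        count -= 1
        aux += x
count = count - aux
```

x=5: not <2, count = 0-1 = -1; aux=6
x=3: not <2, count = (-1)-1 = -2; aux=9
x=2: not <2, count = (-2)-1 = -3; aux=11
x=11: not <2, count = (-3)-1 = -4; aux=22
x=11: not <2, count = (-4)-1 = -5; aux=33
x=12: not <2, count = (-5)-1 = -6; aux=45
x=-3: <2, count = (-6)-(-3) = -3; aux=46
x=1: <2, count = (-3)-1 = -4; aux=47
count-aux = (-4)-47 = -51

-51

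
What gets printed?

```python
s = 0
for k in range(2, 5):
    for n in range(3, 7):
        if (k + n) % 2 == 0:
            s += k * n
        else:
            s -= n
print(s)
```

k=2,n=3: odd sum, s = 0-3 = -3
k=2,n=4: even sum, s = (-3)+8 = 5
k=2,n=5: odd sum, s = 5-5 = 0
k=2,n=6: even sum, s = 0+12 = 12
k=3,n=3: even sum, s = 12+9 = 21
k=3,n=4: odd sum, s = 21-4 = 17
k=3,n=5: even sum, s = 17+15 = 32
k=3,n=6: odd sum, s = 32-6 = 26
k=4,n=3: odd sum, s = 26-3 = 23
k=4,n=4: even sum, s = 23+16 = 39
k=4,n=5: odd sum, s = 39-5 = 34
k=4,n=6: even sum, s = 34+24 = 58

58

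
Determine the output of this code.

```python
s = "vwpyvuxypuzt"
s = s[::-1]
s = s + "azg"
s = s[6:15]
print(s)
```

uvypwvazg

reverse → 'tzupyxuvypwv'
+ 'azg' → 'tzupyxuvypwvazg'
slice [6:15] → 'uvypwvazg'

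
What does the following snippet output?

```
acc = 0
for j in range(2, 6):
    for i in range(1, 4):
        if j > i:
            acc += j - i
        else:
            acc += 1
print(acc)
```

j=2,i=1: 2>1, acc = 0+1 = 1
j=2,i=2: not 2>2, acc = 1+1 = 2
j=2,i=3: not 2>3, acc = 2+1 = 3
j=3,i=1: 3>1, acc = 3+2 = 5
j=3,i=2: 3>2, acc = 5+1 = 6
j=3,i=3: not 3>3, acc = 6+1 = 7
j=4,i=1: 4>1, acc = 7+3 = 10
j=4,i=2: 4>2, acc = 10+2 = 12
j=4,i=3: 4>3, acc = 12+1 = 13
j=5,i=1: 5>1, acc = 13+4 = 17
j=5,i=2: 5>2, acc = 17+3 = 20
j=5,i=3: 5>3, acc = 20+2 = 22

22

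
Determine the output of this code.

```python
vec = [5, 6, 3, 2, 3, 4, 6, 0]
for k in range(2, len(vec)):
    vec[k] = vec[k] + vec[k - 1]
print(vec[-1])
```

24

k=2: vec[2] = 3+6 = 9 → [5, 6, 9, 2, 3, 4, 6, 0]
k=3: vec[3] = 2+9 = 11 → [5, 6, 9, 11, 3, 4, 6, 0]
k=4: vec[4] = 3+11 = 14 → [5, 6, 9, 11, 14, 4, 6, 0]
k=5: vec[5] = 4+14 = 18 → [5, 6, 9, 11, 14, 18, 6, 0]
k=6: vec[6] = 6+18 = 24 → [5, 6, 9, 11, 14, 18, 24, 0]
k=7: vec[7] = 0+24 = 24 → [5, 6, 9, 11, 14, 18, 24, 24]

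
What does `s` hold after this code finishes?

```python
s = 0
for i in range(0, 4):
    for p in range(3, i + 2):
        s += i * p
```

i=2,p=3: s = 0+6 = 6
i=3,p=3: s = 6+9 = 15
i=3,p=4: s = 15+12 = 27

27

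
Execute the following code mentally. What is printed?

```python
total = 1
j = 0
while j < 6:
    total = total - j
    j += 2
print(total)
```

j=0: total = 1-0 = 1
j=2: total = 1-2 = -1
j=4: total = (-1)-4 = -5

-5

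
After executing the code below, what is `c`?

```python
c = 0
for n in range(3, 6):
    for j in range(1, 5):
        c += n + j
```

n=3,j=1: c = 0+4 = 4
n=3,j=2: c = 4+5 = 9
n=3,j=3: c = 9+6 = 15
n=3,j=4: c = 15+7 = 22
n=4,j=1: c = 22+5 = 27
n=4,j=2: c = 27+6 = 33
n=4,j=3: c = 33+7 = 40
n=4,j=4: c = 40+8 = 48
n=5,j=1: c = 48+6 = 54
n=5,j=2: c = 54+7 = 61
n=5,j=3: c = 61+8 = 69
n=5,j=4: c = 69+9 = 78

78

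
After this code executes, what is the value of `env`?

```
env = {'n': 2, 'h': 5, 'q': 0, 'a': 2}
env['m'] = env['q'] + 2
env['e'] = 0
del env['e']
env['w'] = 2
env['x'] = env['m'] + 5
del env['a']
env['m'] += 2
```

env['m'] = env['q']+2 = 2 → {'n': 2, 'h': 5, 'q': 0, 'a': 2, 'm': 2}
env['e'] = 0 → {'n': 2, 'h': 5, 'q': 0, 'a': 2, 'm': 2, 'e': 0}
del 'e' → {'n': 2, 'h': 5, 'q': 0, 'a': 2, 'm': 2}
env['w'] = 2 → {'n': 2, 'h': 5, 'q': 0, 'a': 2, 'm': 2, 'w': 2}
env['x'] = env['m']+5 = 7 → {'n': 2, 'h': 5, 'q': 0, 'a': 2, 'm': 2, 'w': 2, 'x': 7}
del 'a' → {'n': 2, 'h': 5, 'q': 0, 'm': 2, 'w': 2, 'x': 7}
env['m'] = 2+2 = 4 → {'n': 2, 'h': 5, 'q': 0, 'm': 4, 'w': 2, 'x': 7}

{'n': 2, 'h': 5, 'q': 0, 'm': 4, 'w': 2, 'x': 7}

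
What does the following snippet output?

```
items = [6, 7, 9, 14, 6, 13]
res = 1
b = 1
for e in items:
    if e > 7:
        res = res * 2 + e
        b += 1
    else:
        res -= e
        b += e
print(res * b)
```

e=6: not >7, res = 1-6 = -5; b=7
e=7: not >7, res = (-5)-7 = -12; b=14
e=9: >7, res = (-12)*2+9 = -15; b=15
e=14: >7, res = (-15)*2+14 = -16; b=16
e=6: not >7, res = (-16)-6 = -22; b=22
e=13: >7, res = (-22)*2+13 = -31; b=23
res*b = (-31)*23 = -713

-713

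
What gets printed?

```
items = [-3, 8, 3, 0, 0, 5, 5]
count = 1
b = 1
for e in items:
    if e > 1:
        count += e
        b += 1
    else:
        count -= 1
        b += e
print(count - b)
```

17

e=-3: not >1, count = 1-1 = 0; b=-2
e=8: >1, count = 0+8 = 8; b=-1
e=3: >1, count = 8+3 = 11; b=0
e=0: not >1, count = 11-1 = 10; b=0
e=0: not >1, count = 10-1 = 9; b=0
e=5: >1, count = 9+5 = 14; b=1
e=5: >1, count = 14+5 = 19; b=2
count-b = 19-2 = 17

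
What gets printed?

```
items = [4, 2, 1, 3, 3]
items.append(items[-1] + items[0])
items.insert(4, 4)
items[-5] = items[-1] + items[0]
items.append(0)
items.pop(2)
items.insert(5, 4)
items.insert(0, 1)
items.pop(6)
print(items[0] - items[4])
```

-3

append items[-1]+items[0] = 3+4 = 7 → [4, 2, 1, 3, 3, 7]
insert 4 at 4 → [4, 2, 1, 3, 4, 3, 7]
items[-5] = items[-1]+items[0] = 7+4 = 11 → [4, 2, 11, 3, 4, 3, 7]
append 0 → [4, 2, 11, 3, 4, 3, 7, 0]
pop(2) removes 11 → [4, 2, 3, 4, 3, 7, 0]
insert 4 at 5 → [4, 2, 3, 4, 3, 4, 7, 0]
insert 1 at 0 → [1, 4, 2, 3, 4, 3, 4, 7, 0]
pop(6) removes 4 → [1, 4, 2, 3, 4, 3, 7, 0]
items[0]-items[4] = 1-4 = -3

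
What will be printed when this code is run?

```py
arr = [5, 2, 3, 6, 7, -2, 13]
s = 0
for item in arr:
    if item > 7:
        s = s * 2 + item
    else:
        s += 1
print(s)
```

item=5: not >7, s = 0+1 = 1
item=2: not >7, s = 1+1 = 2
item=3: not >7, s = 2+1 = 3
item=6: not >7, s = 3+1 = 4
item=7: not >7, s = 4+1 = 5
item=-2: not >7, s = 5+1 = 6
item=13: >7, s = 6*2+13 = 25

25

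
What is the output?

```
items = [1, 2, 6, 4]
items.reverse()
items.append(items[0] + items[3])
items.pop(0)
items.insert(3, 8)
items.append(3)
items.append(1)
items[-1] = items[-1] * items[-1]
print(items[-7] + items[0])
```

12

reverse → [4, 6, 2, 1]
append items[0]+items[3] = 4+1 = 5 → [4, 6, 2, 1, 5]
pop(0) removes 4 → [6, 2, 1, 5]
insert 8 at 3 → [6, 2, 1, 8, 5]
append 3 → [6, 2, 1, 8, 5, 3]
append 1 → [6, 2, 1, 8, 5, 3, 1]
items[-1] = items[-1]*items[-1] = 1*1 = 1 → [6, 2, 1, 8, 5, 3, 1]
items[-7]+items[0] = 6+6 = 12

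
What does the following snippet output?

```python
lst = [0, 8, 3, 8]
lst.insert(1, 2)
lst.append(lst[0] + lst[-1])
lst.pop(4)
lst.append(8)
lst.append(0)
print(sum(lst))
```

29

insert 2 at 1 → [0, 2, 8, 3, 8]
append lst[0]+lst[-1] = 0+8 = 8 → [0, 2, 8, 3, 8, 8]
pop(4) removes 8 → [0, 2, 8, 3, 8]
append 8 → [0, 2, 8, 3, 8, 8]
append 0 → [0, 2, 8, 3, 8, 8, 0]
sum = 29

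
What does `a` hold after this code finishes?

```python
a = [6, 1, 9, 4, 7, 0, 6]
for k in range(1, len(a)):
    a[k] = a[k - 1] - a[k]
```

k=1: a[1] = 6-1 = 5 → [6, 5, 9, 4, 7, 0, 6]
k=2: a[2] = 5-9 = -4 → [6, 5, -4, 4, 7, 0, 6]
k=3: a[3] = (-4)-4 = -8 → [6, 5, -4, -8, 7, 0, 6]
k=4: a[4] = (-8)-7 = -15 → [6, 5, -4, -8, -15, 0, 6]
k=5: a[5] = (-15)-0 = -15 → [6, 5, -4, -8, -15, -15, 6]
k=6: a[6] = (-15)-6 = -21 → [6, 5, -4, -8, -15, -15, -21]

[6, 5, -4, -8, -15, -15, -21]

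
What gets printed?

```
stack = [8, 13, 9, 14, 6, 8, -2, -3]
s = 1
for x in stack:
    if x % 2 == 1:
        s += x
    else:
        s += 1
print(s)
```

x=8: not odd, s = 1+1 = 2
x=13: odd, s = 2+13 = 15
x=9: odd, s = 15+9 = 24
x=14: not odd, s = 24+1 = 25
x=6: not odd, s = 25+1 = 26
x=8: not odd, s = 26+1 = 27
x=-2: not odd, s = 27+1 = 28
x=-3: odd, s = 28+(-3) = 25

25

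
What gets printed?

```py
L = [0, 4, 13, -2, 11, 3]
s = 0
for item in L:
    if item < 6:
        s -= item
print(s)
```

item=0: <6, s = 0-0 = 0
item=4: <6, s = 0-4 = -4
item=13: not <6
item=-2: <6, s = (-4)-(-2) = -2
item=11: not <6
item=3: <6, s = (-2)-3 = -5

-5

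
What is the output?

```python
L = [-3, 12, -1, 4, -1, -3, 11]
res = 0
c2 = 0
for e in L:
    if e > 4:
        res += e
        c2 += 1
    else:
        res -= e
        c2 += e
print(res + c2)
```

e=-3: not >4, res = 0-(-3) = 3; c2=-3
e=12: >4, res = 3+12 = 15; c2=-2
e=-1: not >4, res = 15-(-1) = 16; c2=-3
e=4: not >4, res = 16-4 = 12; c2=1
e=-1: not >4, res = 12-(-1) = 13; c2=0
e=-3: not >4, res = 13-(-3) = 16; c2=-3
e=11: >4, res = 16+11 = 27; c2=-2
res+c2 = 27+(-2) = 25

25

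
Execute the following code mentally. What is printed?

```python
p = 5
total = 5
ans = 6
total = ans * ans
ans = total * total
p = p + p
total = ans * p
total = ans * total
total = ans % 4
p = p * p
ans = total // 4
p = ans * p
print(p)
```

0

total = 6*6 = 36
ans = 36*36 = 1296
p = 5+5 = 10
total = 1296*10 = 12960
total = 1296*12960 = 16796160
total = 1296%4 = 0
p = 10*10 = 100
ans = 0//4 = 0
p = 0*100 = 0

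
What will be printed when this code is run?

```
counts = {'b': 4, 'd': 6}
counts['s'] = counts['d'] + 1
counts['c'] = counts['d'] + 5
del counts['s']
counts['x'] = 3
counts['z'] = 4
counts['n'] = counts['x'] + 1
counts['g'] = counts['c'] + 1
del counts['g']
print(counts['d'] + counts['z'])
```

10

counts['s'] = counts['d']+1 = 7 → {'b': 4, 'd': 6, 's': 7}
counts['c'] = counts['d']+5 = 11 → {'b': 4, 'd': 6, 's': 7, 'c': 11}
del 's' → {'b': 4, 'd': 6, 'c': 11}
counts['x'] = 3 → {'b': 4, 'd': 6, 'c': 11, 'x': 3}
counts['z'] = 4 → {'b': 4, 'd': 6, 'c': 11, 'x': 3, 'z': 4}
counts['n'] = counts['x']+1 = 4 → {'b': 4, 'd': 6, 'c': 11, 'x': 3, 'z': 4, 'n': 4}
counts['g'] = counts['c']+1 = 12 → {'b': 4, 'd': 6, 'c': 11, 'x': 3, 'z': 4, 'n': 4, 'g': 12}
del 'g' → {'b': 4, 'd': 6, 'c': 11, 'x': 3, 'z': 4, 'n': 4}
counts['d']+counts['z'] = 6+4 = 10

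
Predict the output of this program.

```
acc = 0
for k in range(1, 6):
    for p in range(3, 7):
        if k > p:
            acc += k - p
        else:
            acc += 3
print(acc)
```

55

k=1,p=3: not 1>3, acc = 0+3 = 3
k=1,p=4: not 1>4, acc = 3+3 = 6
k=1,p=5: not 1>5, acc = 6+3 = 9
k=1,p=6: not 1>6, acc = 9+3 = 12
k=2,p=3: not 2>3, acc = 12+3 = 15
k=2,p=4: not 2>4, acc = 15+3 = 18
k=2,p=5: not 2>5, acc = 18+3 = 21
k=2,p=6: not 2>6, acc = 21+3 = 24
k=3,p=3: not 3>3, acc = 24+3 = 27
k=3,p=4: not 3>4, acc = 27+3 = 30
k=3,p=5: not 3>5, acc = 30+3 = 33
k=3,p=6: not 3>6, acc = 33+3 = 36
k=4,p=3: 4>3, acc = 36+1 = 37
k=4,p=4: not 4>4, acc = 37+3 = 40
k=4,p=5: not 4>5, acc = 40+3 = 43
k=4,p=6: not 4>6, acc = 43+3 = 46
k=5,p=3: 5>3, acc = 46+2 = 48
k=5,p=4: 5>4, acc = 48+1 = 49
k=5,p=5: not 5>5, acc = 49+3 = 52
k=5,p=6: not 5>6, acc = 52+3 = 55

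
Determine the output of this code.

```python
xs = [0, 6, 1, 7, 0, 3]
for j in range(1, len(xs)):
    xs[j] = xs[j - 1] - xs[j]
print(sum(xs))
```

j=1: xs[1] = 0-6 = -6 → [0, -6, 1, 7, 0, 3]
j=2: xs[2] = (-6)-1 = -7 → [0, -6, -7, 7, 0, 3]
j=3: xs[3] = (-7)-7 = -14 → [0, -6, -7, -14, 0, 3]
j=4: xs[4] = (-14)-0 = -14 → [0, -6, -7, -14, -14, 3]
j=5: xs[5] = (-14)-3 = -17 → [0, -6, -7, -14, -14, -17]
sum = -58

-58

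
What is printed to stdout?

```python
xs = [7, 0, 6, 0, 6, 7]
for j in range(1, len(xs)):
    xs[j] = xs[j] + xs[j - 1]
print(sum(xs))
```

85

j=1: xs[1] = 0+7 = 7 → [7, 7, 6, 0, 6, 7]
j=2: xs[2] = 6+7 = 13 → [7, 7, 13, 0, 6, 7]
j=3: xs[3] = 0+13 = 13 → [7, 7, 13, 13, 6, 7]
j=4: xs[4] = 6+13 = 19 → [7, 7, 13, 13, 19, 7]
j=5: xs[5] = 7+19 = 26 → [7, 7, 13, 13, 19, 26]
sum = 85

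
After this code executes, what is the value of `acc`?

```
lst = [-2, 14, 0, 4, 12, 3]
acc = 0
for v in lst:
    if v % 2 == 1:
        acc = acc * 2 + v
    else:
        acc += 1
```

13

v=-2: not odd, acc = 0+1 = 1
v=14: not odd, acc = 1+1 = 2
v=0: not odd, acc = 2+1 = 3
v=4: not odd, acc = 3+1 = 4
v=12: not odd, acc = 4+1 = 5
v=3: odd, acc = 5*2+3 = 13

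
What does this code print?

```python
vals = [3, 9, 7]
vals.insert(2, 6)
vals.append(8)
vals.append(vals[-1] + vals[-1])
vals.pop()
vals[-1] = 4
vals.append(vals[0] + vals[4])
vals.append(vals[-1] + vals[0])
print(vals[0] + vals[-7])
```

6

insert 6 at 2 → [3, 9, 6, 7]
append 8 → [3, 9, 6, 7, 8]
append vals[-1]+vals[-1] = 8+8 = 16 → [3, 9, 6, 7, 8, 16]
pop() removes 16 → [3, 9, 6, 7, 8]
vals[-1] = 4 → [3, 9, 6, 7, 4]
append vals[0]+vals[4] = 3+4 = 7 → [3, 9, 6, 7, 4, 7]
append vals[-1]+vals[0] = 7+3 = 10 → [3, 9, 6, 7, 4, 7, 10]
vals[0]+vals[-7] = 3+3 = 6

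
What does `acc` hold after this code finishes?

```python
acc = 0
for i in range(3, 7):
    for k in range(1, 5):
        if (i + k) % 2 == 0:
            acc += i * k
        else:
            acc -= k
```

i=3,k=1: even sum, acc = 0+3 = 3
i=3,k=2: odd sum, acc = 3-2 = 1
i=3,k=3: even sum, acc = 1+9 = 10
i=3,k=4: odd sum, acc = 10-4 = 6
i=4,k=1: odd sum, acc = 6-1 = 5
i=4,k=2: even sum, acc = 5+8 = 13
i=4,k=3: odd sum, acc = 13-3 = 10
i=4,k=4: even sum, acc = 10+16 = 26
i=5,k=1: even sum, acc = 26+5 = 31
i=5,k=2: odd sum, acc = 31-2 = 29
i=5,k=3: even sum, acc = 29+15 = 44
i=5,k=4: odd sum, acc = 44-4 = 40
i=6,k=1: odd sum, acc = 40-1 = 39
i=6,k=2: even sum, acc = 39+12 = 51
i=6,k=3: odd sum, acc = 51-3 = 48
i=6,k=4: even sum, acc = 48+24 = 72

72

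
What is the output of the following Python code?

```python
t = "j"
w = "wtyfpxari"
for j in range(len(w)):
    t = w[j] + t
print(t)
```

iraxpfytwj

j=0: prepend 'w' → 'wj'
j=1: prepend 't' → 'twj'
j=2: prepend 'y' → 'ytwj'
j=3: prepend 'f' → 'fytwj'
j=4: prepend 'p' → 'pfytwj'
j=5: prepend 'x' → 'xpfytwj'
j=6: prepend 'a' → 'axpfytwj'
j=7: prepend 'r' → 'raxpfytwj'
j=8: prepend 'i' → 'iraxpfytwj'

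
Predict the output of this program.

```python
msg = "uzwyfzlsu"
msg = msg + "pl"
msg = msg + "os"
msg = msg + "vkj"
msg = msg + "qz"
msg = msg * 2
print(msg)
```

+ 'pl' → 'uzwyfzlsupl'
+ 'os' → 'uzwyfzlsuplos'
+ 'vkj' → 'uzwyfzlsuplosvkj'
+ 'qz' → 'uzwyfzlsuplosvkjqz'
repeat ×2 → 'uzwyfzlsuplosvkjqzuzwyfzlsuplosvkjqz'

uzwyfzlsuplosvkjqzuzwyfzlsuplosvkjqz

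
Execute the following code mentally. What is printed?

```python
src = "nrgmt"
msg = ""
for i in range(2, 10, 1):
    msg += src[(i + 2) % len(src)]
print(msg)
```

tnrgmtnr

i=2: add src[4]='t' → 't'
i=3: add src[0]='n' → 'tn'
i=4: add src[1]='r' → 'tnr'
i=5: add src[2]='g' → 'tnrg'
i=6: add src[3]='m' → 'tnrgm'
i=7: add src[4]='t' → 'tnrgmt'
i=8: add src[0]='n' → 'tnrgmtn'
i=9: add src[1]='r' → 'tnrgmtnr'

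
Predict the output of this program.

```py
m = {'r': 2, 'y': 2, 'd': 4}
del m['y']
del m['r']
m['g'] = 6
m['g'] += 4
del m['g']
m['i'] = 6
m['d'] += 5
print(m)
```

del 'y' → {'r': 2, 'd': 4}
del 'r' → {'d': 4}
m['g'] = 6 → {'d': 4, 'g': 6}
m['g'] = 6+4 = 10 → {'d': 4, 'g': 10}
del 'g' → {'d': 4}
m['i'] = 6 → {'d': 4, 'i': 6}
m['d'] = 4+5 = 9 → {'d': 9, 'i': 6}

{'d': 9, 'i': 6}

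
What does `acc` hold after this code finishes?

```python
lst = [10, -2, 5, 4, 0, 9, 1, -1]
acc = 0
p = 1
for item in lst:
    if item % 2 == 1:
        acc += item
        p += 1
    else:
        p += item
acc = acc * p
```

238

item=10: not odd; p=11
item=-2: not odd; p=9
item=5: odd, acc = 0+5 = 5; p=10
item=4: not odd; p=14
item=0: not odd; p=14
item=9: odd, acc = 5+9 = 14; p=15
item=1: odd, acc = 14+1 = 15; p=16
item=-1: odd, acc = 15+(-1) = 14; p=17
acc*p = 14*17 = 238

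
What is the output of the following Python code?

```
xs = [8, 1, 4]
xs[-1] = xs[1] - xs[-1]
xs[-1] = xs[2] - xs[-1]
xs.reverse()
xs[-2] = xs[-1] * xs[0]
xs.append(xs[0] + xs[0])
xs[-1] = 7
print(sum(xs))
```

15

xs[-1] = xs[1]-xs[-1] = 1-4 = -3 → [8, 1, -3]
xs[-1] = xs[2]-xs[-1] = (-3)-(-3) = 0 → [8, 1, 0]
reverse → [0, 1, 8]
xs[-2] = xs[-1]*xs[0] = 8*0 = 0 → [0, 0, 8]
append xs[0]+xs[0] = 0+0 = 0 → [0, 0, 8, 0]
xs[-1] = 7 → [0, 0, 8, 7]
sum = 15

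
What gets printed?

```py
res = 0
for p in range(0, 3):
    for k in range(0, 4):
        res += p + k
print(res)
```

p=0,k=0: res = 0+0 = 0
p=0,k=1: res = 0+1 = 1
p=0,k=2: res = 1+2 = 3
p=0,k=3: res = 3+3 = 6
p=1,k=0: res = 6+1 = 7
p=1,k=1: res = 7+2 = 9
p=1,k=2: res = 9+3 = 12
p=1,k=3: res = 12+4 = 16
p=2,k=0: res = 16+2 = 18
p=2,k=1: res = 18+3 = 21
p=2,k=2: res = 21+4 = 25
p=2,k=3: res = 25+5 = 30

30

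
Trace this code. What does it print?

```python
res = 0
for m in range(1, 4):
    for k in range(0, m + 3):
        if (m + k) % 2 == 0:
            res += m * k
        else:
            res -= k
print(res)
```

31

m=1,k=0: odd sum, res = 0-0 = 0
m=1,k=1: even sum, res = 0+1 = 1
m=1,k=2: odd sum, res = 1-2 = -1
m=1,k=3: even sum, res = (-1)+3 = 2
m=2,k=0: even sum, res = 2+0 = 2
m=2,k=1: odd sum, res = 2-1 = 1
m=2,k=2: even sum, res = 1+4 = 5
m=2,k=3: odd sum, res = 5-3 = 2
m=2,k=4: even sum, res = 2+8 = 10
m=3,k=0: odd sum, res = 10-0 = 10
m=3,k=1: even sum, res = 10+3 = 13
m=3,k=2: odd sum, res = 13-2 = 11
m=3,k=3: even sum, res = 11+9 = 20
m=3,k=4: odd sum, res = 20-4 = 16
m=3,k=5: even sum, res = 16+15 = 31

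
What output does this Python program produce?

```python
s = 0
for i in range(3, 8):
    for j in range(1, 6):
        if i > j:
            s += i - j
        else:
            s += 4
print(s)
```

78

i=3,j=1: 3>1, s = 0+2 = 2
i=3,j=2: 3>2, s = 2+1 = 3
i=3,j=3: not 3>3, s = 3+4 = 7
i=3,j=4: not 3>4, s = 7+4 = 11
i=3,j=5: not 3>5, s = 11+4 = 15
i=4,j=1: 4>1, s = 15+3 = 18
i=4,j=2: 4>2, s = 18+2 = 20
i=4,j=3: 4>3, s = 20+1 = 21
i=4,j=4: not 4>4, s = 21+4 = 25
i=4,j=5: not 4>5, s = 25+4 = 29
i=5,j=1: 5>1, s = 29+4 = 33
i=5,j=2: 5>2, s = 33+3 = 36
i=5,j=3: 5>3, s = 36+2 = 38
i=5,j=4: 5>4, s = 38+1 = 39
i=5,j=5: not 5>5, s = 39+4 = 43
i=6,j=1: 6>1, s = 43+5 = 48
i=6,j=2: 6>2, s = 48+4 = 52
i=6,j=3: 6>3, s = 52+3 = 55
i=6,j=4: 6>4, s = 55+2 = 57
i=6,j=5: 6>5, s = 57+1 = 58
i=7,j=1: 7>1, s = 58+6 = 64
i=7,j=2: 7>2, s = 64+5 = 69
i=7,j=3: 7>3, s = 69+4 = 73
i=7,j=4: 7>4, s = 73+3 = 76
i=7,j=5: 7>5, s = 76+2 = 78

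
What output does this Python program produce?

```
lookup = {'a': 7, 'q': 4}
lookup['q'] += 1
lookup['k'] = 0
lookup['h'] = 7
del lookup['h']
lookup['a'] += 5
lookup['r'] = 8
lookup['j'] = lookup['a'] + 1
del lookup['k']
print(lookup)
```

lookup['q'] = 4+1 = 5 → {'a': 7, 'q': 5}
lookup['k'] = 0 → {'a': 7, 'q': 5, 'k': 0}
lookup['h'] = 7 → {'a': 7, 'q': 5, 'k': 0, 'h': 7}
del 'h' → {'a': 7, 'q': 5, 'k': 0}
lookup['a'] = 7+5 = 12 → {'a': 12, 'q': 5, 'k': 0}
lookup['r'] = 8 → {'a': 12, 'q': 5, 'k': 0, 'r': 8}
lookup['j'] = lookup['a']+1 = 13 → {'a': 12, 'q': 5, 'k': 0, 'r': 8, 'j': 13}
del 'k' → {'a': 12, 'q': 5, 'r': 8, 'j': 13}

{'a': 12, 'q': 5, 'r': 8, 'j': 13}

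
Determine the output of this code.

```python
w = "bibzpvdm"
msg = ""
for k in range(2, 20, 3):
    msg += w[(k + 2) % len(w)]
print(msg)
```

k=2: add w[4]='p' → 'p'
k=5: add w[7]='m' → 'pm'
k=8: add w[2]='b' → 'pmb'
k=11: add w[5]='v' → 'pmbv'
k=14: add w[0]='b' → 'pmbvb'
k=17: add w[3]='z' → 'pmbvbz'

pmbvbz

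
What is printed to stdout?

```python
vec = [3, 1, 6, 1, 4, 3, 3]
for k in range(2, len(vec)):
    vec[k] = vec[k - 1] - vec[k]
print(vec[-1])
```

-16

k=2: vec[2] = 1-6 = -5 → [3, 1, -5, 1, 4, 3, 3]
k=3: vec[3] = (-5)-1 = -6 → [3, 1, -5, -6, 4, 3, 3]
k=4: vec[4] = (-6)-4 = -10 → [3, 1, -5, -6, -10, 3, 3]
k=5: vec[5] = (-10)-3 = -13 → [3, 1, -5, -6, -10, -13, 3]
k=6: vec[6] = (-13)-3 = -16 → [3, 1, -5, -6, -10, -13, -16]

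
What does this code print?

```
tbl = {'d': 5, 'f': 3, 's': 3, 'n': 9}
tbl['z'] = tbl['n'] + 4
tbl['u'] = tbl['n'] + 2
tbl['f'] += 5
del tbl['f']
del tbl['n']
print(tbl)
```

tbl['z'] = tbl['n']+4 = 13 → {'d': 5, 'f': 3, 's': 3, 'n': 9, 'z': 13}
tbl['u'] = tbl['n']+2 = 11 → {'d': 5, 'f': 3, 's': 3, 'n': 9, 'z': 13, 'u': 11}
tbl['f'] = 3+5 = 8 → {'d': 5, 'f': 8, 's': 3, 'n': 9, 'z': 13, 'u': 11}
del 'f' → {'d': 5, 's': 3, 'n': 9, 'z': 13, 'u': 11}
del 'n' → {'d': 5, 's': 3, 'z': 13, 'u': 11}

{'d': 5, 's': 3, 'z': 13, 'u': 11}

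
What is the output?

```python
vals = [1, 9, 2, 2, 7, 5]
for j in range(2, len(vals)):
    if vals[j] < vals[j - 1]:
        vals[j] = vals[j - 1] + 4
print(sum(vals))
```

j=2: 2<9, vals[2] = 9+4 = 13 → [1, 9, 13, 2, 7, 5]
j=3: 2<13, vals[3] = 13+4 = 17 → [1, 9, 13, 17, 7, 5]
j=4: 7<17, vals[4] = 17+4 = 21 → [1, 9, 13, 17, 21, 5]
j=5: 5<21, vals[5] = 21+4 = 25 → [1, 9, 13, 17, 21, 25]
sum = 86

86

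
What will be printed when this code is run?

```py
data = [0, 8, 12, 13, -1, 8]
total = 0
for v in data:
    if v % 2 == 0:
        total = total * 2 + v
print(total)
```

64

v=0: even, total = 0*2+0 = 0
v=8: even, total = 0*2+8 = 8
v=12: even, total = 8*2+12 = 28
v=13: not even
v=-1: not even
v=8: even, total = 28*2+8 = 64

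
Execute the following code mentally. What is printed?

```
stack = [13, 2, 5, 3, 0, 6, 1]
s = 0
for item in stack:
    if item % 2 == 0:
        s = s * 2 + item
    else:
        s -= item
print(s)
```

item=13: not even, s = 0-13 = -13
item=2: even, s = (-13)*2+2 = -24
item=5: not even, s = (-24)-5 = -29
item=3: not even, s = (-29)-3 = -32
item=0: even, s = (-32)*2+0 = -64
item=6: even, s = (-64)*2+6 = -122
item=1: not even, s = (-122)-1 = -123

-123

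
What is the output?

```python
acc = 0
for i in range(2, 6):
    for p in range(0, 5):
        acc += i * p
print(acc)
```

i=2,p=0: acc = 0+0 = 0
i=2,p=1: acc = 0+2 = 2
i=2,p=2: acc = 2+4 = 6
i=2,p=3: acc = 6+6 = 12
i=2,p=4: acc = 12+8 = 20
i=3,p=0: acc = 20+0 = 20
i=3,p=1: acc = 20+3 = 23
i=3,p=2: acc = 23+6 = 29
i=3,p=3: acc = 29+9 = 38
i=3,p=4: acc = 38+12 = 50
i=4,p=0: acc = 50+0 = 50
i=4,p=1: acc = 50+4 = 54
i=4,p=2: acc = 54+8 = 62
i=4,p=3: acc = 62+12 = 74
i=4,p=4: acc = 74+16 = 90
i=5,p=0: acc = 90+0 = 90
i=5,p=1: acc = 90+5 = 95
i=5,p=2: acc = 95+10 = 105
i=5,p=3: acc = 105+15 = 120
i=5,p=4: acc = 120+20 = 140

140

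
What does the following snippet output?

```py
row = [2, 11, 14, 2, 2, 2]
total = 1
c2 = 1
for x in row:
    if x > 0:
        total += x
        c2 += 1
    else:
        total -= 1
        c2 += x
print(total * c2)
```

238

x=2: >0, total = 1+2 = 3; c2=2
x=11: >0, total = 3+11 = 14; c2=3
x=14: >0, total = 14+14 = 28; c2=4
x=2: >0, total = 28+2 = 30; c2=5
x=2: >0, total = 30+2 = 32; c2=6
x=2: >0, total = 32+2 = 34; c2=7
total*c2 = 34*7 = 238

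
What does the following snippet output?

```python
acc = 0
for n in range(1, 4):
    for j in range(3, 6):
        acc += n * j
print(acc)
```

n=1,j=3: acc = 0+3 = 3
n=1,j=4: acc = 3+4 = 7
n=1,j=5: acc = 7+5 = 12
n=2,j=3: acc = 12+6 = 18
n=2,j=4: acc = 18+8 = 26
n=2,j=5: acc = 26+10 = 36
n=3,j=3: acc = 36+9 = 45
n=3,j=4: acc = 45+12 = 57
n=3,j=5: acc = 57+15 = 72

72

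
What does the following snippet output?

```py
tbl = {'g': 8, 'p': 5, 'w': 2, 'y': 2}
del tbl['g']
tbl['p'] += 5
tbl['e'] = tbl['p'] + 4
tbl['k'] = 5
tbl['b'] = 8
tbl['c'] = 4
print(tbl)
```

del 'g' → {'p': 5, 'w': 2, 'y': 2}
tbl['p'] = 5+5 = 10 → {'p': 10, 'w': 2, 'y': 2}
tbl['e'] = tbl['p']+4 = 14 → {'p': 10, 'w': 2, 'y': 2, 'e': 14}
tbl['k'] = 5 → {'p': 10, 'w': 2, 'y': 2, 'e': 14, 'k': 5}
tbl['b'] = 8 → {'p': 10, 'w': 2, 'y': 2, 'e': 14, 'k': 5, 'b': 8}
tbl['c'] = 4 → {'p': 10, 'w': 2, 'y': 2, 'e': 14, 'k': 5, 'b': 8, 'c': 4}

{'p': 10, 'w': 2, 'y': 2, 'e': 14, 'k': 5, 'b': 8, 'c': 4}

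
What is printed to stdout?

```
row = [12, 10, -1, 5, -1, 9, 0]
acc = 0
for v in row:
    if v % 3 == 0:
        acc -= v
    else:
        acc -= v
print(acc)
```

v=12: %3==0, acc = 0-12 = -12
v=10: not %3==0, acc = (-12)-10 = -22
v=-1: not %3==0, acc = (-22)-(-1) = -21
v=5: not %3==0, acc = (-21)-5 = -26
v=-1: not %3==0, acc = (-26)-(-1) = -25
v=9: %3==0, acc = (-25)-9 = -34
v=0: %3==0, acc = (-34)-0 = -34

-34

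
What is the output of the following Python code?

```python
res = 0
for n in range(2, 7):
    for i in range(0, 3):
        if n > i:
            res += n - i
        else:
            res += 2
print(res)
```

47

n=2,i=0: 2>0, res = 0+2 = 2
n=2,i=1: 2>1, res = 2+1 = 3
n=2,i=2: not 2>2, res = 3+2 = 5
n=3,i=0: 3>0, res = 5+3 = 8
n=3,i=1: 3>1, res = 8+2 = 10
n=3,i=2: 3>2, res = 10+1 = 11
n=4,i=0: 4>0, res = 11+4 = 15
n=4,i=1: 4>1, res = 15+3 = 18
n=4,i=2: 4>2, res = 18+2 = 20
n=5,i=0: 5>0, res = 20+5 = 25
n=5,i=1: 5>1, res = 25+4 = 29
n=5,i=2: 5>2, res = 29+3 = 32
n=6,i=0: 6>0, res = 32+6 = 38
n=6,i=1: 6>1, res = 38+5 = 43
n=6,i=2: 6>2, res = 43+4 = 47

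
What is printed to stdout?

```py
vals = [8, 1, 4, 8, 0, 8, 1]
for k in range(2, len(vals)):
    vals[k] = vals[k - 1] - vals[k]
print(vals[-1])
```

k=2: vals[2] = 1-4 = -3 → [8, 1, -3, 8, 0, 8, 1]
k=3: vals[3] = (-3)-8 = -11 → [8, 1, -3, -11, 0, 8, 1]
k=4: vals[4] = (-11)-0 = -11 → [8, 1, -3, -11, -11, 8, 1]
k=5: vals[5] = (-11)-8 = -19 → [8, 1, -3, -11, -11, -19, 1]
k=6: vals[6] = (-19)-1 = -20 → [8, 1, -3, -11, -11, -19, -20]

-20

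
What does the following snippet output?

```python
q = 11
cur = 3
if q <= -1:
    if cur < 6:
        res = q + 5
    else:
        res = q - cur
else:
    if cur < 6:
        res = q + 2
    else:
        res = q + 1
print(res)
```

q=11, cur=3
q <= -1 is False; cur < 6 is True
→ res = q + 2 = 13

13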